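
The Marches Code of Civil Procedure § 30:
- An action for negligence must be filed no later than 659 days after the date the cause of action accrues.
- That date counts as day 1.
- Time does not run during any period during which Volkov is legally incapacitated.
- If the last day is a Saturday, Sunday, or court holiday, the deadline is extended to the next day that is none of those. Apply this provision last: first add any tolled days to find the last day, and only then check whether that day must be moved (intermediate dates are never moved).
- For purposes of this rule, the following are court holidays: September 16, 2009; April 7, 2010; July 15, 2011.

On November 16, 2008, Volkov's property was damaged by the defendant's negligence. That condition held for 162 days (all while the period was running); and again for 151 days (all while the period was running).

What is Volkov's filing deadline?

July 18, 2011

Counting November 16, 2008 as day 1, day 659 is September 5, 2010.
Tolling adds 162 days: September 5, 2010 + 162 days = February 14, 2011.
Tolling adds 151 days: February 14, 2011 + 151 days = July 15, 2011.
July 15, 2011 is a listed holiday; July 16, 2011 is Saturday; July 17, 2011 is Sunday. The next qualifying day is July 18, 2011.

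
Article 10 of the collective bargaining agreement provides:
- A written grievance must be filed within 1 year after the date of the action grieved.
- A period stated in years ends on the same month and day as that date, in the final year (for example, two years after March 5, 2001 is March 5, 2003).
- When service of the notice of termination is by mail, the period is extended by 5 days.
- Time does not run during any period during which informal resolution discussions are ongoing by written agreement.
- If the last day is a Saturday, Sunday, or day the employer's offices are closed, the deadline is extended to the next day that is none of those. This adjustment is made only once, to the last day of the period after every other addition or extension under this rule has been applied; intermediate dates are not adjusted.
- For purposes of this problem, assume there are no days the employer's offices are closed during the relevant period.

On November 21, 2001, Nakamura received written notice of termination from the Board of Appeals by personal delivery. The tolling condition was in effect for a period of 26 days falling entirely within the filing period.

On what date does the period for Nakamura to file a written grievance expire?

December 17, 2002

1 year after November 21, 2001 is November 21, 2002.
Service was not by mail, so no mail extension applies.
Tolling adds 26 days: November 21, 2002 + 26 days = December 17, 2002.
December 17, 2002 is a Tuesday and not a day the employer's offices are closed, so no extension applies.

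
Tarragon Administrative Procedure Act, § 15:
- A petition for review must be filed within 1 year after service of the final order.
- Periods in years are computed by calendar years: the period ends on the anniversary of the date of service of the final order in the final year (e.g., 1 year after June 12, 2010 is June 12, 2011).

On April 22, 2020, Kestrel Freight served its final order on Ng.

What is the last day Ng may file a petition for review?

April 22, 2021

1 year after April 22, 2020 is April 22, 2021.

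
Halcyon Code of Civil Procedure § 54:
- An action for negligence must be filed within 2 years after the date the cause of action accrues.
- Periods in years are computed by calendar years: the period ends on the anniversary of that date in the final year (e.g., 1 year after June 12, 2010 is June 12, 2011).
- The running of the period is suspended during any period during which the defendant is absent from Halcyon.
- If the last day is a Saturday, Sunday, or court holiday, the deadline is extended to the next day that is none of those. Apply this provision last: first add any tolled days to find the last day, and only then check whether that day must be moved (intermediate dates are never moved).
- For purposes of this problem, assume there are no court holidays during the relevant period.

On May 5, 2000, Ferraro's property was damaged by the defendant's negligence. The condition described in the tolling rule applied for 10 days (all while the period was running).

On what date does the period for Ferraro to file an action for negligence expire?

2 years after May 5, 2000 is May 5, 2002.
Tolling adds 10 days: May 5, 2002 + 10 days = May 15, 2002.
May 15, 2002 is a Wednesday and not a court holiday, so no extension applies.

May 15, 2002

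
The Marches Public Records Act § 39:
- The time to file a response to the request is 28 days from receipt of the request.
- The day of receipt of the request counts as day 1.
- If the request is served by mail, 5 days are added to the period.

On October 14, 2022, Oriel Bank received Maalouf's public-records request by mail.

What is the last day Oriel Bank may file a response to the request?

November 15, 2022

Counting October 14, 2022 as day 1, day 28 is November 10, 2022.
Service was by mail, adding 5 days: November 10, 2022 + 5 days = November 15, 2022.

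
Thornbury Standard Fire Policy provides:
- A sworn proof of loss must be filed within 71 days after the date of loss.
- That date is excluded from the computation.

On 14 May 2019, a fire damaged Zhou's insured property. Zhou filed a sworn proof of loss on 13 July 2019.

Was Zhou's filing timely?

Yes

71 days after 14 May 2019 is July 24, 2019.
The deadline is July 24, 2019; the filing on July 13, 2019 is on or before that date.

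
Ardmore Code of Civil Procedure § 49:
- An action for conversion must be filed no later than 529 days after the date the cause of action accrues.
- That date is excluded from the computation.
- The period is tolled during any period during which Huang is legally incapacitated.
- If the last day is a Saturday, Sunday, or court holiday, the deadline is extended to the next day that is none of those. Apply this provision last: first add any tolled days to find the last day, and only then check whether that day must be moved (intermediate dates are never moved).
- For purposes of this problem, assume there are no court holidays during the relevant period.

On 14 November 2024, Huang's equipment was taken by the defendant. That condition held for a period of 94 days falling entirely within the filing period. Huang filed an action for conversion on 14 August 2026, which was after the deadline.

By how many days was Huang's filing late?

15 days

529 days after 14 November 2024 is April 27, 2026.
Tolling adds 94 days: April 27, 2026 + 94 days = July 30, 2026.
July 30, 2026 is a Thursday and not a court holiday, so no extension applies.
The deadline is July 30, 2026; from July 30, 2026 to August 14, 2026 is 15 days.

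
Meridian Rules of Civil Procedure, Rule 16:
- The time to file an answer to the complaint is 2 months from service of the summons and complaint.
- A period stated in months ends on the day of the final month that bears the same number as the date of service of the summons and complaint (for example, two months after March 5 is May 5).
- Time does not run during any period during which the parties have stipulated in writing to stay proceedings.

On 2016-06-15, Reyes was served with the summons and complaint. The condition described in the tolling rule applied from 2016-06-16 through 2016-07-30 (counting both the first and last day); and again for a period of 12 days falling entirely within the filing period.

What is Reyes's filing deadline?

October 11, 2016

2 months after 2016-06-15 is August 15, 2016.
From June 16, 2016 through July 30, 2016 inclusive is 45 days; tolling adds 45 days: August 15, 2016 + 45 days = September 29, 2016.
Tolling adds 12 days: September 29, 2016 + 12 days = October 11, 2016.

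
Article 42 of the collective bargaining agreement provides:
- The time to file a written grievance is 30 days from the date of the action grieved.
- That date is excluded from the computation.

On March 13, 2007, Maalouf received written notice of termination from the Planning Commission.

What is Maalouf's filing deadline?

30 days after March 13, 2007 is April 12, 2007.

April 12, 2007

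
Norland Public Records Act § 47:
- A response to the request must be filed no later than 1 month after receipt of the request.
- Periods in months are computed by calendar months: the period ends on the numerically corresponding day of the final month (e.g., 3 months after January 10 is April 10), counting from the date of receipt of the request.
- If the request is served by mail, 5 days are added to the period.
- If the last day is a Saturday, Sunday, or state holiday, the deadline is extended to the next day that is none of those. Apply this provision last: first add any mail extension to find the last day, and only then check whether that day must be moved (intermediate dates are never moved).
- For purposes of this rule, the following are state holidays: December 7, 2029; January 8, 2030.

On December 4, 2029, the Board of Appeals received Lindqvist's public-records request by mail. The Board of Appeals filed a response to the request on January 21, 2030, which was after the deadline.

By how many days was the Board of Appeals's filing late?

1 month after December 4, 2029 is January 4, 2030.
Service was by mail, adding 5 days: January 4, 2030 + 5 days = January 9, 2030.
January 9, 2030 is a Wednesday and not a state holiday, so no extension applies.
The deadline is January 9, 2030; from January 9, 2030 to January 21, 2030 is 12 days.

12 days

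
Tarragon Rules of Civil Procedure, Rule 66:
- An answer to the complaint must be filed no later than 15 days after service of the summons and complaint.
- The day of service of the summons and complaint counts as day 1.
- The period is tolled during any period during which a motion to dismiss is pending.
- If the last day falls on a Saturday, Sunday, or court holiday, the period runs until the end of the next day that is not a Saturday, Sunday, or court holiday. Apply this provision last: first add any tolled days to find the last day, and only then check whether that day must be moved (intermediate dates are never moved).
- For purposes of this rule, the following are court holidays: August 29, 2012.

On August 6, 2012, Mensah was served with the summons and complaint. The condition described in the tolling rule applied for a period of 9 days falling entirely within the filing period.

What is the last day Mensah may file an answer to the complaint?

Counting August 6, 2012 as day 1, day 15 is August 20, 2012.
Tolling adds 9 days: August 20, 2012 + 9 days = August 29, 2012.
August 29, 2012 is a listed holiday. The next qualifying day is August 30, 2012.

August 30, 2012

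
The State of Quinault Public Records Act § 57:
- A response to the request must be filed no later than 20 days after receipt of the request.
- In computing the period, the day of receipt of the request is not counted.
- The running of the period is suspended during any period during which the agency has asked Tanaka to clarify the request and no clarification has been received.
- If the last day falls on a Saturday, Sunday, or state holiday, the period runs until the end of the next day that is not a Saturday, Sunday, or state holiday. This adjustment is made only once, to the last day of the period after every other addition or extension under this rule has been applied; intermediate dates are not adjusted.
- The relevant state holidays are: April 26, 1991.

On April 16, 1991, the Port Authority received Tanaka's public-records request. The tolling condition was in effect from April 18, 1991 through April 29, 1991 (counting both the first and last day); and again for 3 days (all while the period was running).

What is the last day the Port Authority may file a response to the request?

May 21, 1991

20 days after April 16, 1991 is May 6, 1991.
From April 18, 1991 through April 29, 1991 inclusive is 12 days; tolling adds 12 days: May 6, 1991 + 12 days = May 18, 1991.
Tolling adds 3 days: May 18, 1991 + 3 days = May 21, 1991.
May 21, 1991 is a Tuesday and not a state holiday, so no extension applies.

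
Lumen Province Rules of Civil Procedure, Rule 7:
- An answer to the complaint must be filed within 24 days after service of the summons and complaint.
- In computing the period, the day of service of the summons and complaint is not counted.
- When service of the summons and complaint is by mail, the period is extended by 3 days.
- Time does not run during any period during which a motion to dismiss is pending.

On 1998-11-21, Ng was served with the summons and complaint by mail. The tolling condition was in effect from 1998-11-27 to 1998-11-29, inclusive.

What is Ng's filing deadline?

December 21, 1998

24 days after 1998-11-21 is December 15, 1998.
Service was by mail, adding 3 days: December 15, 1998 + 3 days = December 18, 1998.
From November 27, 1998 through November 29, 1998 inclusive is 3 days; tolling adds 3 days: December 18, 1998 + 3 days = December 21, 1998.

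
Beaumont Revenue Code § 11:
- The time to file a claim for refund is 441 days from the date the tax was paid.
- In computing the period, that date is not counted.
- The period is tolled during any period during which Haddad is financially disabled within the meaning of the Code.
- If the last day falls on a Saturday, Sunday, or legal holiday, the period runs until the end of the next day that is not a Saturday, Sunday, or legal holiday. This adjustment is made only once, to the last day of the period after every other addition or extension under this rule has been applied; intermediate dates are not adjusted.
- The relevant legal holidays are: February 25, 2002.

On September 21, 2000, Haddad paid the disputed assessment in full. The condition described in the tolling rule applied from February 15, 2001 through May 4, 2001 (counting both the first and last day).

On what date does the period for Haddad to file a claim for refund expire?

441 days after September 21, 2000 is December 6, 2001.
From February 15, 2001 through May 4, 2001 inclusive is 79 days; tolling adds 79 days: December 6, 2001 + 79 days = February 23, 2002.
February 23, 2002 is Saturday; February 24, 2002 is Sunday; February 25, 2002 is a listed holiday. The next qualifying day is February 26, 2002.

February 26, 2002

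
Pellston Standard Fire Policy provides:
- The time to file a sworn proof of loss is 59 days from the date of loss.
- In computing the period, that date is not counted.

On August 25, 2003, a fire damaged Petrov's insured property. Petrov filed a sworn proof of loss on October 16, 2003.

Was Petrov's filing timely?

Yes

59 days after August 25, 2003 is October 23, 2003.
The deadline is October 23, 2003; the filing on October 16, 2003 is on or before that date.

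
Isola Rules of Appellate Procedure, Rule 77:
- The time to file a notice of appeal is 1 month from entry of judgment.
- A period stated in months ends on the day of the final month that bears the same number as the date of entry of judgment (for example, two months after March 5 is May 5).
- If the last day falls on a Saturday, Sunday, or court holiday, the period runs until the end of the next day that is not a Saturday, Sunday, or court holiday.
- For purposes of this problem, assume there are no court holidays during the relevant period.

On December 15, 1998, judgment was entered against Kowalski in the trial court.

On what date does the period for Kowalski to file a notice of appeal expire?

1 month after December 15, 1998 is January 15, 1999.
January 15, 1999 is a Friday and not a court holiday, so no extension applies.

January 15, 1999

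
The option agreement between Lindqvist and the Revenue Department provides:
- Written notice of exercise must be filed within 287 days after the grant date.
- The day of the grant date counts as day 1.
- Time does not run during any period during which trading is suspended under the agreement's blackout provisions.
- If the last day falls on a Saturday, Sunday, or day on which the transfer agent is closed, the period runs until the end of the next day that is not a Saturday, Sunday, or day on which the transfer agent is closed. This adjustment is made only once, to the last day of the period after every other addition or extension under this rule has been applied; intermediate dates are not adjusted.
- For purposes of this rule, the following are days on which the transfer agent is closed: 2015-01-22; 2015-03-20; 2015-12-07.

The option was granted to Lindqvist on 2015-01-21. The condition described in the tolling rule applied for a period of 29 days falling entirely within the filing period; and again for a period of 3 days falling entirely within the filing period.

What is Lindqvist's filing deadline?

December 8, 2015

Counting 2015-01-21 as day 1, day 287 is November 3, 2015.
Tolling adds 29 days: November 3, 2015 + 29 days = December 2, 2015.
Tolling adds 3 days: December 2, 2015 + 3 days = December 5, 2015.
December 5, 2015 is Saturday; December 6, 2015 is Sunday; December 7, 2015 is a listed holiday. The next qualifying day is December 8, 2015.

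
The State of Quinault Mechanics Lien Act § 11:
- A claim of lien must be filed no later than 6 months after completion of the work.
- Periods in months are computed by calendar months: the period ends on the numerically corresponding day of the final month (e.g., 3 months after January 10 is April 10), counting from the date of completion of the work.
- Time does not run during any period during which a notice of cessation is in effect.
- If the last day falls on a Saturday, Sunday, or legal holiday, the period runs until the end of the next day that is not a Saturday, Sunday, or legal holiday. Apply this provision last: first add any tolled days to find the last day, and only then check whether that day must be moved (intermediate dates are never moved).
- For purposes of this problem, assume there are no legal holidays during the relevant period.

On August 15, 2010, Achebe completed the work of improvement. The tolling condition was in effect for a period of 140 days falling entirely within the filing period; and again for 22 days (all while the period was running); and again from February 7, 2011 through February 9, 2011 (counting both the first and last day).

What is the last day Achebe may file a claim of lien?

August 1, 2011

6 months after August 15, 2010 is February 15, 2011.
Tolling adds 140 days: February 15, 2011 + 140 days = July 5, 2011.
Tolling adds 22 days: July 5, 2011 + 22 days = July 27, 2011.
From February 7, 2011 through February 9, 2011 inclusive is 3 days; tolling adds 3 days: July 27, 2011 + 3 days = July 30, 2011.
July 30, 2011 is Saturday; July 31, 2011 is Sunday. The next qualifying day is August 1, 2011.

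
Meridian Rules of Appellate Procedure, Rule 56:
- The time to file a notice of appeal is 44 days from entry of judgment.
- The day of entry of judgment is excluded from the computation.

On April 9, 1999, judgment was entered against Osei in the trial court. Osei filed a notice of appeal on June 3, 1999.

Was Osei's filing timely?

44 days after April 9, 1999 is May 23, 1999.
The deadline is May 23, 1999; the filing on June 3, 1999 is after that date.

No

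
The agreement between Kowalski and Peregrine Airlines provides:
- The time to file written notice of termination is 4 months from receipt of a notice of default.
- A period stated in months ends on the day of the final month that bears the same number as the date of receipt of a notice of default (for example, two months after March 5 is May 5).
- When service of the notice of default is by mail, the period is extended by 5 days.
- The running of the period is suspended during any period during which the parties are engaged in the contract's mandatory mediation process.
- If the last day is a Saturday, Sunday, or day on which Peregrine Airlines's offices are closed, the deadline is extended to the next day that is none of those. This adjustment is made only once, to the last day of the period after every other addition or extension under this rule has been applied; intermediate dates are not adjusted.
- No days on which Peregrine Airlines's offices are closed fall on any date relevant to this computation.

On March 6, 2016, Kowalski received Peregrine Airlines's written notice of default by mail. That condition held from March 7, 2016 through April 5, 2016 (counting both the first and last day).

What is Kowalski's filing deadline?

4 months after March 6, 2016 is July 6, 2016.
Service was by mail, adding 5 days: July 6, 2016 + 5 days = July 11, 2016.
From March 7, 2016 through April 5, 2016 inclusive is 30 days; tolling adds 30 days: July 11, 2016 + 30 days = August 10, 2016.
August 10, 2016 is a Wednesday and not a day on which Peregrine Airlines's offices are closed, so no extension applies.

August 10, 2016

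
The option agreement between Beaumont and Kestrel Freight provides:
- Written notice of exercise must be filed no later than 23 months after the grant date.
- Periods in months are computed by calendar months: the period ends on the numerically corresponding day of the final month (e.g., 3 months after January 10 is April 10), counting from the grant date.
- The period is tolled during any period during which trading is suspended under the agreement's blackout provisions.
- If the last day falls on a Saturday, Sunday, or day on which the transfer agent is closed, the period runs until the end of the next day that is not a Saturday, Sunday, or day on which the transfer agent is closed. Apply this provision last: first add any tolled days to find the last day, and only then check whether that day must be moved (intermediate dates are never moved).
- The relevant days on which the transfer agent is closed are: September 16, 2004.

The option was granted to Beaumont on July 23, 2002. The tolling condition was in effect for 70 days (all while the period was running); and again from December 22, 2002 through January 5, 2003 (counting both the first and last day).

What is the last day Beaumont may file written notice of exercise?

September 17, 2004

23 months after July 23, 2002 is June 23, 2004.
Tolling adds 70 days: June 23, 2004 + 70 days = September 1, 2004.
From December 22, 2002 through January 5, 2003 inclusive is 15 days; tolling adds 15 days: September 1, 2004 + 15 days = September 16, 2004.
September 16, 2004 is a listed holiday. The next qualifying day is September 17, 2004.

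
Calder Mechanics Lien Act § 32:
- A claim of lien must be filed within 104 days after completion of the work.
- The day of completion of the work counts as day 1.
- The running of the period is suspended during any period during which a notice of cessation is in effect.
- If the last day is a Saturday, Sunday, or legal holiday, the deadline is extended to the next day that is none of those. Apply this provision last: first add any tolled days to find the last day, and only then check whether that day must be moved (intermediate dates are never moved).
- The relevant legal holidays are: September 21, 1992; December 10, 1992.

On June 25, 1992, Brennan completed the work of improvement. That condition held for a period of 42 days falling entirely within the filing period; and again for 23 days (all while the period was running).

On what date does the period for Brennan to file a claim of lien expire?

Counting June 25, 1992 as day 1, day 104 is October 6, 1992.
Tolling adds 42 days: October 6, 1992 + 42 days = November 17, 1992.
Tolling adds 23 days: November 17, 1992 + 23 days = December 10, 1992.
December 10, 1992 is a listed holiday. The next qualifying day is December 11, 1992.

December 11, 1992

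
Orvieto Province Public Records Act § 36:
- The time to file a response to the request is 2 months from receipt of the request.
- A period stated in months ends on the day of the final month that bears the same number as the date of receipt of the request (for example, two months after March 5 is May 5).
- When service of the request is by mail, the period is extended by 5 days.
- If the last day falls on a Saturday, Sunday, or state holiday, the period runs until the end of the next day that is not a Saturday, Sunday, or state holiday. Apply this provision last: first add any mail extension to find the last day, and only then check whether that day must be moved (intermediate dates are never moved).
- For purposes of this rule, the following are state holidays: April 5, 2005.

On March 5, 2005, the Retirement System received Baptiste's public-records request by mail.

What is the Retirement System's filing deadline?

2 months after March 5, 2005 is May 5, 2005.
Service was by mail, adding 5 days: May 5, 2005 + 5 days = May 10, 2005.
May 10, 2005 is a Tuesday and not a state holiday, so no extension applies.

May 10, 2005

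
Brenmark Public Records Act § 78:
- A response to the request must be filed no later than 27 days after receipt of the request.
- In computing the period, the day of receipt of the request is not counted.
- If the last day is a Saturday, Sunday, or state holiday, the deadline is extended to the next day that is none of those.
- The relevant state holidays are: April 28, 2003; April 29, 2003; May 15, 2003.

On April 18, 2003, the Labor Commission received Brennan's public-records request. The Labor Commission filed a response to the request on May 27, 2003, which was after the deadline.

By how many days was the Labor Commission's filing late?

11 days

27 days after April 18, 2003 is May 15, 2003.
May 15, 2003 is a listed holiday. The next qualifying day is May 16, 2003.
The deadline is May 16, 2003; from May 16, 2003 to May 27, 2003 is 11 days.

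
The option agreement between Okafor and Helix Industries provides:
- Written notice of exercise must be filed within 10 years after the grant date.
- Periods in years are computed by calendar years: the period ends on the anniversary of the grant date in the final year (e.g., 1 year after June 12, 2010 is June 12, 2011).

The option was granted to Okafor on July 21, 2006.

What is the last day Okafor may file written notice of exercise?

10 years after July 21, 2006 is July 21, 2016.

July 21, 2016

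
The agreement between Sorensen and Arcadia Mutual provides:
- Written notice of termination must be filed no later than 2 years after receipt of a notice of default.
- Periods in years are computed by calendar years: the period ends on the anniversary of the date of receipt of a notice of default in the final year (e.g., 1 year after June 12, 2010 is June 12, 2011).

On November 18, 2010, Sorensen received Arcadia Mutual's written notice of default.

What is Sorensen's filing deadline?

2 years after November 18, 2010 is November 18, 2012.

November 18, 2012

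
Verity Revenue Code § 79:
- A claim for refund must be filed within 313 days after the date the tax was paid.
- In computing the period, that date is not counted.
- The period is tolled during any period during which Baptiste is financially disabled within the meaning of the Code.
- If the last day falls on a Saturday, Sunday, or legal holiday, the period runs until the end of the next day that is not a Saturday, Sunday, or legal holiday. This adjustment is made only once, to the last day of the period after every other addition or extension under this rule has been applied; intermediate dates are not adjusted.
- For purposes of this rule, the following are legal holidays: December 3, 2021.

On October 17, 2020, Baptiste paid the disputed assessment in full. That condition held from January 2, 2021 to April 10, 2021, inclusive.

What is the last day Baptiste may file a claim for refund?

December 6, 2021

313 days after October 17, 2020 is August 26, 2021.
From January 2, 2021 through April 10, 2021 inclusive is 99 days; tolling adds 99 days: August 26, 2021 + 99 days = December 3, 2021.
December 3, 2021 is a listed holiday; December 4, 2021 is Saturday; December 5, 2021 is Sunday. The next qualifying day is December 6, 2021.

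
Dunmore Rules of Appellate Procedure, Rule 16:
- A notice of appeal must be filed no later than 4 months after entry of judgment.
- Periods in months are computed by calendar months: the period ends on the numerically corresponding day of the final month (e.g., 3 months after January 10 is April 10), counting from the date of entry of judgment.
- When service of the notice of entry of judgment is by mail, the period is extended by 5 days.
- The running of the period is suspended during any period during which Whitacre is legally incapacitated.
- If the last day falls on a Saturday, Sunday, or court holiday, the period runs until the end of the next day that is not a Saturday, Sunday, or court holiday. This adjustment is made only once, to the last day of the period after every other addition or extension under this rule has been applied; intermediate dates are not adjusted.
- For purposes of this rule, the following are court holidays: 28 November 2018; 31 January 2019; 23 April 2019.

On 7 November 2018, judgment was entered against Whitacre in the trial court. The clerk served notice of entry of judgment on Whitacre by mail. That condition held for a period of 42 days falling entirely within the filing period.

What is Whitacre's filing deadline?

4 months after 7 November 2018 is March 7, 2019.
Service was by mail, adding 5 days: March 7, 2019 + 5 days = March 12, 2019.
Tolling adds 42 days: March 12, 2019 + 42 days = April 23, 2019.
April 23, 2019 is a listed holiday. The next qualifying day is April 24, 2019.

April 24, 2019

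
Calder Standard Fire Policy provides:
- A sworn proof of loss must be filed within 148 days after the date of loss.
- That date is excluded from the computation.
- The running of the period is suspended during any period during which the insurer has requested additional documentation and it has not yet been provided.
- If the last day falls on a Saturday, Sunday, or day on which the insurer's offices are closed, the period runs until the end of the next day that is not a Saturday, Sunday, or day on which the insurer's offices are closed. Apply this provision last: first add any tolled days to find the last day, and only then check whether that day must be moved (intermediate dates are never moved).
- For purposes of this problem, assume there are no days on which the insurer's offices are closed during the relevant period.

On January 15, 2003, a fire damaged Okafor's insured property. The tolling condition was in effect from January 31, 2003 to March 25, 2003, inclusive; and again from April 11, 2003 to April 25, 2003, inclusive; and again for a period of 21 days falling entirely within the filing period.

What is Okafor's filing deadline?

September 10, 2003

148 days after January 15, 2003 is June 12, 2003.
From January 31, 2003 through March 25, 2003 inclusive is 54 days; tolling adds 54 days: June 12, 2003 + 54 days = August 5, 2003.
From April 11, 2003 through April 25, 2003 inclusive is 15 days; tolling adds 15 days: August 5, 2003 + 15 days = August 20, 2003.
Tolling adds 21 days: August 20, 2003 + 21 days = September 10, 2003.
September 10, 2003 is a Wednesday and not a day on which the insurer's offices are closed, so no extension applies.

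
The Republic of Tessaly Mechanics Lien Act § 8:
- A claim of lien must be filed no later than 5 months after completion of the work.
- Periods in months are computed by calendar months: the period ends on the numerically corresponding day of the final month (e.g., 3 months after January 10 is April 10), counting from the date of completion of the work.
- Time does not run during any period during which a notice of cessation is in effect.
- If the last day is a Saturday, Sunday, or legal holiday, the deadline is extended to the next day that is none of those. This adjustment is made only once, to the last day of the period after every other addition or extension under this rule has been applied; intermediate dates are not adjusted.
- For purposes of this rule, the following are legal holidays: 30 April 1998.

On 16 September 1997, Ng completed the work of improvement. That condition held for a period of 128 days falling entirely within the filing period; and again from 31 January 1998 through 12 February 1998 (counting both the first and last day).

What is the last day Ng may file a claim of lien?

July 7, 1998

5 months after 16 September 1997 is February 16, 1998.
Tolling adds 128 days: February 16, 1998 + 128 days = June 24, 1998.
From January 31, 1998 through February 12, 1998 inclusive is 13 days; tolling adds 13 days: June 24, 1998 + 13 days = July 7, 1998.
July 7, 1998 is a Tuesday and not a legal holiday, so no extension applies.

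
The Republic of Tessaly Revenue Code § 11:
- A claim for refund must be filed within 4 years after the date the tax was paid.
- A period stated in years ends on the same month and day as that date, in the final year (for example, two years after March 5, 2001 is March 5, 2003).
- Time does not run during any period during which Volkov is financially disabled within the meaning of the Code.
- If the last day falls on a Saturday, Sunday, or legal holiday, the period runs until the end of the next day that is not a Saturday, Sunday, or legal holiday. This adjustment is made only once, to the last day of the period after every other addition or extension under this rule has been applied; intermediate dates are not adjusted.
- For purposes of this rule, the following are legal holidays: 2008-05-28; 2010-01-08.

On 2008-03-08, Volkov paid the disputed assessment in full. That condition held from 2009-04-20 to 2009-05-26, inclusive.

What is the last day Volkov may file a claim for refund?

April 16, 2012

4 years after 2008-03-08 is March 8, 2012.
From April 20, 2009 through May 26, 2009 inclusive is 37 days; tolling adds 37 days: March 8, 2012 + 37 days = April 14, 2012.
April 14, 2012 is Saturday; April 15, 2012 is Sunday. The next qualifying day is April 16, 2012.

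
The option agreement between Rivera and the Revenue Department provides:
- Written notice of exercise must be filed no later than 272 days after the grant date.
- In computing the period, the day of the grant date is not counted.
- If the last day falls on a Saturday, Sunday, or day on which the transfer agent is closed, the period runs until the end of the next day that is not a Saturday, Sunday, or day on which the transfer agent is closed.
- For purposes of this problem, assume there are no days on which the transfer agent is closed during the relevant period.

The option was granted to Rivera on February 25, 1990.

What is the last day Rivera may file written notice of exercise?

November 26, 1990

272 days after February 25, 1990 is November 24, 1990.
November 24, 1990 is Saturday; November 25, 1990 is Sunday. The next qualifying day is November 26, 1990.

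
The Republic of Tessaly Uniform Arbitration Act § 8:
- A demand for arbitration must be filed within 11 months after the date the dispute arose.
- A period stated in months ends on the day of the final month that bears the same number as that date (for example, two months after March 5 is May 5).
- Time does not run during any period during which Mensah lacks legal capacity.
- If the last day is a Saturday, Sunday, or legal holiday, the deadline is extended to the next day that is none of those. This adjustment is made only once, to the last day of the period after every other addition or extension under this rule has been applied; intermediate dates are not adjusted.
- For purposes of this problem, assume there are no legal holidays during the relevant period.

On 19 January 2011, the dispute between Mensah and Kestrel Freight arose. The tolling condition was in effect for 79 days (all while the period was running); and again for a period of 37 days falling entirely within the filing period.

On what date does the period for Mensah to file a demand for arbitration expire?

April 13, 2012

11 months after 19 January 2011 is December 19, 2011.
Tolling adds 79 days: December 19, 2011 + 79 days = March 7, 2012.
Tolling adds 37 days: March 7, 2012 + 37 days = April 13, 2012.
April 13, 2012 is a Friday and not a legal holiday, so no extension applies.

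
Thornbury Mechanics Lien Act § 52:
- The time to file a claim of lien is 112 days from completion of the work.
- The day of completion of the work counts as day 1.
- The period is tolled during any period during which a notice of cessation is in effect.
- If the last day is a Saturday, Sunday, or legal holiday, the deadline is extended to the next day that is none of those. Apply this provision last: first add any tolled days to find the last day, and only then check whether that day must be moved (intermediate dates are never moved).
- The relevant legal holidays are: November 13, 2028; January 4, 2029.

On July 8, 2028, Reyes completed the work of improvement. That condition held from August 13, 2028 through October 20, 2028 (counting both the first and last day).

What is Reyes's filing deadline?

Counting July 8, 2028 as day 1, day 112 is October 27, 2028.
From August 13, 2028 through October 20, 2028 inclusive is 69 days; tolling adds 69 days: October 27, 2028 + 69 days = January 4, 2029.
January 4, 2029 is a listed holiday. The next qualifying day is January 5, 2029.

January 5, 2029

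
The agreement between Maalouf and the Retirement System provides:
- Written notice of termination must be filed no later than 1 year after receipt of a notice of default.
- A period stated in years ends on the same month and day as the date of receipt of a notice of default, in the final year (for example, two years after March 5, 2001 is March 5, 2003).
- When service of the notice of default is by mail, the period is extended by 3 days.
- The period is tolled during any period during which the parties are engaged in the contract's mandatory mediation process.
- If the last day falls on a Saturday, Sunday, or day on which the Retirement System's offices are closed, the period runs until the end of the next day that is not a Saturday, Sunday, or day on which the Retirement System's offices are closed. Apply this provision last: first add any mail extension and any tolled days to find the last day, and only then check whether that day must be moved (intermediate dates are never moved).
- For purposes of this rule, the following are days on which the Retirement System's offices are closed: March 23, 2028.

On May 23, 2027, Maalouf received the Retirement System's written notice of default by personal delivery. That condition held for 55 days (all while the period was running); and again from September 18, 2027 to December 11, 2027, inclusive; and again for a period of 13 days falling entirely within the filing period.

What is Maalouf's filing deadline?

October 23, 2028

1 year after May 23, 2027 is May 23, 2028.
Service was not by mail, so no mail extension applies.
Tolling adds 55 days: May 23, 2028 + 55 days = July 17, 2028.
From September 18, 2027 through December 11, 2027 inclusive is 85 days; tolling adds 85 days: July 17, 2028 + 85 days = October 10, 2028.
Tolling adds 13 days: October 10, 2028 + 13 days = October 23, 2028.
October 23, 2028 is a Monday and not a day on which the Retirement System's offices are closed, so no extension applies.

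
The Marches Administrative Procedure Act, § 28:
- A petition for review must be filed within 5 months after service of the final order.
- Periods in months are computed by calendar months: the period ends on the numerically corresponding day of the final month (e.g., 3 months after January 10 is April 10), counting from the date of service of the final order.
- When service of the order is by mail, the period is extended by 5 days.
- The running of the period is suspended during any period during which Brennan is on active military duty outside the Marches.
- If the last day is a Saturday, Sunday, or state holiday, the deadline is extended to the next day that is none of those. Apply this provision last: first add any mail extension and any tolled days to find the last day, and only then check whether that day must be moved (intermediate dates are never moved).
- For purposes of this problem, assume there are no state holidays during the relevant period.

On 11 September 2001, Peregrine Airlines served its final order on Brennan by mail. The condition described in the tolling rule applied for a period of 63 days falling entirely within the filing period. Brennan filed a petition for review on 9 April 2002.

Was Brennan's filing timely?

Yes

5 months after 11 September 2001 is February 11, 2002.
Service was by mail, adding 5 days: February 11, 2002 + 5 days = February 16, 2002.
Tolling adds 63 days: February 16, 2002 + 63 days = April 20, 2002.
April 20, 2002 is Saturday; April 21, 2002 is Sunday. The next qualifying day is April 22, 2002.
The deadline is April 22, 2002; the filing on April 9, 2002 is on or before that date.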